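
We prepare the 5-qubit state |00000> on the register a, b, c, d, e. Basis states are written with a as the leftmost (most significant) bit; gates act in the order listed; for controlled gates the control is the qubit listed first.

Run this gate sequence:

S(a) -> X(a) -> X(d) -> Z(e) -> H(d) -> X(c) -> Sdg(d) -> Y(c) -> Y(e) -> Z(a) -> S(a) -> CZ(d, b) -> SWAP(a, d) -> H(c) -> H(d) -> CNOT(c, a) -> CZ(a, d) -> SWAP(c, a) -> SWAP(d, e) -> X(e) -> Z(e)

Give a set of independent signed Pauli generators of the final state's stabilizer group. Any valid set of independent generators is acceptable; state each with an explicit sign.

The final state is stabilized by the group generated by +YIZII, -ZIYIZ, +IIZIX, +IZIII, -IIIZI; other independent generating sets are equally valid.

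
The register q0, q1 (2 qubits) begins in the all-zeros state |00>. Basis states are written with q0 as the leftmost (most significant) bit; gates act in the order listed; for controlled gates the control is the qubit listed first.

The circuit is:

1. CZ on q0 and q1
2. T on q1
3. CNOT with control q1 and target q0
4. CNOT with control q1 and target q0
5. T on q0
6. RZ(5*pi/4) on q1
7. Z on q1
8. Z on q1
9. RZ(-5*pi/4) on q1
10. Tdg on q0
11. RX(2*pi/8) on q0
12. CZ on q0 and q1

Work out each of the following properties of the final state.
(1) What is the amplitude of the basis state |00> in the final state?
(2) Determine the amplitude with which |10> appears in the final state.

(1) The final state's coefficient on |00> equals sqrt(sqrt(2) + 2)/2. Key observation: steps 5-10 multiply out to the identity, so the circuit reduces to the remaining gates.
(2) The final state's coefficient on |10> equals -I*sqrt(2 - sqrt(2))/2.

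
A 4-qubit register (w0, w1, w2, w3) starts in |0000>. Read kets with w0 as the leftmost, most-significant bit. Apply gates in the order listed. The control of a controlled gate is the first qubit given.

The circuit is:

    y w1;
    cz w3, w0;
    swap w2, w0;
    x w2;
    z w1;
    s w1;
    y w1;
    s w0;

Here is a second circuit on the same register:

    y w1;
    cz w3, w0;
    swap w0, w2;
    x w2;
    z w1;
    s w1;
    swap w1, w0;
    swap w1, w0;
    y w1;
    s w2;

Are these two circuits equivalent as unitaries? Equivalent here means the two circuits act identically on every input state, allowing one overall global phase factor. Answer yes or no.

No: there is an input state on which the two circuits produce genuinely different outputs (not merely differing by a phase).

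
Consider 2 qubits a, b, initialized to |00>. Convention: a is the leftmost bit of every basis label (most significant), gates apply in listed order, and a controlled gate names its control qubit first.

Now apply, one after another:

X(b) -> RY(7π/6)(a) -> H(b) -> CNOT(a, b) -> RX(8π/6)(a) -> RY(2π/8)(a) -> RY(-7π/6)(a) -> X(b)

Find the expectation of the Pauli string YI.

The observable YI averages to -3/4.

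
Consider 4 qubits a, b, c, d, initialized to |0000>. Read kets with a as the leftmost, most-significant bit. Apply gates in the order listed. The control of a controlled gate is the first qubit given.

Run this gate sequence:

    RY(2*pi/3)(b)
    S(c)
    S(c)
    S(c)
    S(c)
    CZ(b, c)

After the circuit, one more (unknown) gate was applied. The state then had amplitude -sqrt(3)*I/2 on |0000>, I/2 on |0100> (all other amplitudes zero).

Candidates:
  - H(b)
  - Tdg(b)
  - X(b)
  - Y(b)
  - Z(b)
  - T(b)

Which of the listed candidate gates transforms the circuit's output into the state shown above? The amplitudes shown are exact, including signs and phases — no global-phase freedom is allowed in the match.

The unique candidate consistent with the amplitudes is Y(b).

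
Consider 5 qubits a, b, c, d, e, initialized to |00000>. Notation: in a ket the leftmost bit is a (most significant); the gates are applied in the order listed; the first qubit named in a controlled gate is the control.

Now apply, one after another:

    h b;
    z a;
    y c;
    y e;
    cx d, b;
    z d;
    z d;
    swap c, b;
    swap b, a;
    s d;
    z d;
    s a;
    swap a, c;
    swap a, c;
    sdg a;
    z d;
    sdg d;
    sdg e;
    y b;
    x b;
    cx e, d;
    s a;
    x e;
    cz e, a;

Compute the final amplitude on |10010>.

The final state's coefficient on |10010> equals -sqrt(2)*I/2. Key observation: steps 10-17 multiply out to the identity, so the circuit reduces to the remaining gates.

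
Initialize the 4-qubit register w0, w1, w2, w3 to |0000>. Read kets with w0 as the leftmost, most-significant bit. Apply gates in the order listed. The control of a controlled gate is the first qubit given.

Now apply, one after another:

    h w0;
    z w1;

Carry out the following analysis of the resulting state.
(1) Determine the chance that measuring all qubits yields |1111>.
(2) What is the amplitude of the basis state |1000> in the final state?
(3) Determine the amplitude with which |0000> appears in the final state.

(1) Outcome |1111> occurs with probability 0.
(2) The amplitude on |1000> is sqrt(2)/2.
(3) The amplitude on |0000> is sqrt(2)/2.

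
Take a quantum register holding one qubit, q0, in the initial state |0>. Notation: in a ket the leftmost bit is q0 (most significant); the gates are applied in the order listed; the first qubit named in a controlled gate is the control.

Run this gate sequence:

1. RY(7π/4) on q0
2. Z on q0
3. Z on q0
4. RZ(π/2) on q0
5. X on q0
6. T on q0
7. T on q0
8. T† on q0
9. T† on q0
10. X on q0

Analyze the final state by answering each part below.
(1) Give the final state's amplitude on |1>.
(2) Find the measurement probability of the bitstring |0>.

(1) The final state's coefficient on |1> equals sqrt(2 - sqrt(2))*exp(I*pi/4)/2.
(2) A full measurement returns |0> with probability sqrt(2)/4 + 1/2.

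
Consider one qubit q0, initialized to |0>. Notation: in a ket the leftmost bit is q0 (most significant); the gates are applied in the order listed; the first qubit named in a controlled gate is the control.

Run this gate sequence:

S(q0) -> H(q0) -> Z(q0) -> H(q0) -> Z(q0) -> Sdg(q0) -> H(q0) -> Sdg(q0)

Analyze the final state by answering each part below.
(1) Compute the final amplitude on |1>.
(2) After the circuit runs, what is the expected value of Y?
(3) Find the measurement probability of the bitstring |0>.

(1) |1> carries amplitude -sqrt(2)/2 in the final state.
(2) In the final state, Y has expectation 1.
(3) Outcome |0> occurs with probability 1/2.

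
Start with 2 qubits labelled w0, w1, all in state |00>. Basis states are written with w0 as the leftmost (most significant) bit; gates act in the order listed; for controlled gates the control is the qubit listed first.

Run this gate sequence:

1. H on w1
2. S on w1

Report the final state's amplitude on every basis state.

The final amplitudes are sqrt(2)/2 on |00>, sqrt(2)*I/2 on |01>, 0 on |10>, 0 on |11>.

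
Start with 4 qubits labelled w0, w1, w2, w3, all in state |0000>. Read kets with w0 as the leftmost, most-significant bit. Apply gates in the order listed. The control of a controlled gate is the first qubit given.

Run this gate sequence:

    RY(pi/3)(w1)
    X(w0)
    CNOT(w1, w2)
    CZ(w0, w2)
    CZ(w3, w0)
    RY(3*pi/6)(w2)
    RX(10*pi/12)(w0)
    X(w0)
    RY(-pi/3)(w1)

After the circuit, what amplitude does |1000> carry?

The amplitude on |1000> is I*(-sqrt(3) - 1)/4.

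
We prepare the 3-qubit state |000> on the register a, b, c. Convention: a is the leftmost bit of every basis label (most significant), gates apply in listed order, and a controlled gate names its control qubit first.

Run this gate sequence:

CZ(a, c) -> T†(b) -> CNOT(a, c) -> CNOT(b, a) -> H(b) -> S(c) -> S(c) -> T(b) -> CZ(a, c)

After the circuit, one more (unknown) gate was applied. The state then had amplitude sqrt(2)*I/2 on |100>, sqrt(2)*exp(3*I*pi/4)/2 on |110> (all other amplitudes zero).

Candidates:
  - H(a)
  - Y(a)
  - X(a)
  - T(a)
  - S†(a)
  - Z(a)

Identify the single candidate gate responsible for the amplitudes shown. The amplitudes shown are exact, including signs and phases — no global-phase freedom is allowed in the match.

The unique candidate consistent with the amplitudes is Y(a).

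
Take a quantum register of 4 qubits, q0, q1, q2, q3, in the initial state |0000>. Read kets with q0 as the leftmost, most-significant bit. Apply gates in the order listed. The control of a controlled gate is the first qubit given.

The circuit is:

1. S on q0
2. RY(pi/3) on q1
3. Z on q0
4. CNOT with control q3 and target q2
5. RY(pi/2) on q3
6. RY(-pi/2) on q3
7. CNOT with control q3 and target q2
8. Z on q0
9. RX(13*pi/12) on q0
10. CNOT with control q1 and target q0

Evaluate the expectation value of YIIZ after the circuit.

In the final state, YIIZ has expectation -sqrt(2)/8 + sqrt(6)/8. Key observation: the block from step 3 through step 8 cancels to the identity and can be dropped.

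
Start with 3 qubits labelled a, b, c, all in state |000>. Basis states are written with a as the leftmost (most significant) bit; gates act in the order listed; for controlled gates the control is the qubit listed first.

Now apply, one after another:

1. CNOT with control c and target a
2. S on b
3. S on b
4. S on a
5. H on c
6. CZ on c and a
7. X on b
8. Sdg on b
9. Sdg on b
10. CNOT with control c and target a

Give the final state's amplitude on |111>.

The final state's coefficient on |111> equals -sqrt(2)/2.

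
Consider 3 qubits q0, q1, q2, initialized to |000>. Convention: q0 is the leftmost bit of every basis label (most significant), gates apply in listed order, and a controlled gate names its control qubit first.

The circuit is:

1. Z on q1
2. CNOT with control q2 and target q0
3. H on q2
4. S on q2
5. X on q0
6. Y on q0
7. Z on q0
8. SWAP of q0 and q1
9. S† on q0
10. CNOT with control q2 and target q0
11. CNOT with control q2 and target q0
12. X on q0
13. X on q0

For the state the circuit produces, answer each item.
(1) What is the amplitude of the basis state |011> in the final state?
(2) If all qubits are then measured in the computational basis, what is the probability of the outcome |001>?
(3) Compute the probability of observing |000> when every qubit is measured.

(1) The final state's coefficient on |011> equals 0. Key observation: gates 12-13 undo each other exactly, leaving only the rest of the circuit to track.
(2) Outcome |001> occurs with probability 1/2.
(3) The probability of measuring |000> is 1/2.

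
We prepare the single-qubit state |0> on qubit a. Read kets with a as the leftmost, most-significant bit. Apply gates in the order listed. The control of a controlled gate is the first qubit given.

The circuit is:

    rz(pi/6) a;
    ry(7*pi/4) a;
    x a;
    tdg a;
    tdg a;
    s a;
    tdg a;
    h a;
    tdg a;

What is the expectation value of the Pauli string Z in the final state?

The expectation value of Z is -1/2.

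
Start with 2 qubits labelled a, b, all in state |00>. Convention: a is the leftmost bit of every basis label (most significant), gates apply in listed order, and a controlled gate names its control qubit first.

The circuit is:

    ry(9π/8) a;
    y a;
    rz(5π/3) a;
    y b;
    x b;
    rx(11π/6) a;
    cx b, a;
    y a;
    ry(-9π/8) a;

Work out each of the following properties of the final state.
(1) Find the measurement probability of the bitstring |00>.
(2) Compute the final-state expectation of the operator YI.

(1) The probability of measuring |00> is -sqrt(2)/16 + sqrt(3)/8 + 3*sqrt(6)/32 + 5/8.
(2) The observable YI averages to -3*sqrt(2 - sqrt(2))/8 + sqrt(sqrt(2) + 2)/4.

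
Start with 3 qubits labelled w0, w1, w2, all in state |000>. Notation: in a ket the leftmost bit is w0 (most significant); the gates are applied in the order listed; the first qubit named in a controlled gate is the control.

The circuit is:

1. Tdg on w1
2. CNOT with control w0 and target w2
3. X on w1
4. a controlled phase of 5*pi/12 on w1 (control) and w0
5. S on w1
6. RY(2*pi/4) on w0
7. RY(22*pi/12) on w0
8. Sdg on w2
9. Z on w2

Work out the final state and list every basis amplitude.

The resulting statevector has amplitude -sqrt(3)*I/2 on |010>, -I/2 on |110>, and 0 on every other basis state.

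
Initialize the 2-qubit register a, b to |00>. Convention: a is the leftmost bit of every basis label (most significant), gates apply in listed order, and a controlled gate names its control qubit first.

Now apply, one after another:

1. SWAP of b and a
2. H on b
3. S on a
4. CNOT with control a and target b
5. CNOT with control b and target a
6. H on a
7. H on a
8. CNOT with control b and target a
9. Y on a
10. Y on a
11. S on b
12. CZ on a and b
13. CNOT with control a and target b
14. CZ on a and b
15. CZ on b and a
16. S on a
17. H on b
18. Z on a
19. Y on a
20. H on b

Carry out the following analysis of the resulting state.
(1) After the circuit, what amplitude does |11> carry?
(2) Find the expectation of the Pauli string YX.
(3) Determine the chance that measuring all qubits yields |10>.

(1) The amplitude on |11> is -sqrt(2)/2.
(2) The expectation value of YX is 0.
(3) The probability of measuring |10> is 1/2.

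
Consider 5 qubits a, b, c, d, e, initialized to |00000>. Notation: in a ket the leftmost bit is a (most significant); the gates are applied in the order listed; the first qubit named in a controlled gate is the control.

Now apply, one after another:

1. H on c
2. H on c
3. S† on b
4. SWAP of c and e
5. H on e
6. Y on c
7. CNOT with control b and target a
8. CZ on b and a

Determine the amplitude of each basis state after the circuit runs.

After the circuit, the state carries amplitude sqrt(2)*I/2 on |00100>, sqrt(2)*I/2 on |00101>, and 0 on every other basis state.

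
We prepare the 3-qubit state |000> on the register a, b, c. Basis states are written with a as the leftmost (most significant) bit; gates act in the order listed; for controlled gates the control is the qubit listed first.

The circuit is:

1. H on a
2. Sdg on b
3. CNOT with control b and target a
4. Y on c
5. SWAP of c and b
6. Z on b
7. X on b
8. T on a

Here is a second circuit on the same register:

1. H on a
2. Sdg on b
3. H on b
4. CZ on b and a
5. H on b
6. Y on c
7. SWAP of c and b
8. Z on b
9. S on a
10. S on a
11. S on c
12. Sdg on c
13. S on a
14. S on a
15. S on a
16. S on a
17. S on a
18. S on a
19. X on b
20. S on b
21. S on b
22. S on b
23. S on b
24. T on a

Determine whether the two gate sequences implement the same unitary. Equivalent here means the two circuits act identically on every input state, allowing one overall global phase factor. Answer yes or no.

No, they are not equivalent — no single phase factor reconciles the two unitaries.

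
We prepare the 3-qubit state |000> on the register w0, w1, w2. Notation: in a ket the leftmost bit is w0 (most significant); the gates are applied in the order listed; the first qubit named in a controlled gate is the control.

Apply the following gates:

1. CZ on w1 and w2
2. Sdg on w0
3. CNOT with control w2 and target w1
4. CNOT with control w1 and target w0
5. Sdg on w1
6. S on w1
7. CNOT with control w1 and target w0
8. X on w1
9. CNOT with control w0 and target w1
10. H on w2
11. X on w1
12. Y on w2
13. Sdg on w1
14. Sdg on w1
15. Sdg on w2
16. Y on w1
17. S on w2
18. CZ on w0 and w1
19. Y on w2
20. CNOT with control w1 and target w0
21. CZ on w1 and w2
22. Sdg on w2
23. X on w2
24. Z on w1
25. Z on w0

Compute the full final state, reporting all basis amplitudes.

The resulting statevector has amplitude -sqrt(2)/2 on |110>, sqrt(2)*I/2 on |111>, and 0 on every other basis state.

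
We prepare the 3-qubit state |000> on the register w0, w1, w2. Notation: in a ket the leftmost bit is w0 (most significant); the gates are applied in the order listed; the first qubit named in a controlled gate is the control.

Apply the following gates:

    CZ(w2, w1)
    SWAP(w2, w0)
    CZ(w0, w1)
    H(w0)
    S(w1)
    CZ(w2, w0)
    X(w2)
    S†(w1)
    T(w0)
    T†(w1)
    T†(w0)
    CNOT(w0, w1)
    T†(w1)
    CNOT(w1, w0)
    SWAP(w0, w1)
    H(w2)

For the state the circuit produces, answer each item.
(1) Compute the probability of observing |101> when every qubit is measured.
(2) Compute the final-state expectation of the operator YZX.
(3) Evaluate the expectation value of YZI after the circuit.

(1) The probability of measuring |101> is 1/4.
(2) The expectation value of YZX is sqrt(2)/2.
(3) In the final state, YZI has expectation -sqrt(2)/2.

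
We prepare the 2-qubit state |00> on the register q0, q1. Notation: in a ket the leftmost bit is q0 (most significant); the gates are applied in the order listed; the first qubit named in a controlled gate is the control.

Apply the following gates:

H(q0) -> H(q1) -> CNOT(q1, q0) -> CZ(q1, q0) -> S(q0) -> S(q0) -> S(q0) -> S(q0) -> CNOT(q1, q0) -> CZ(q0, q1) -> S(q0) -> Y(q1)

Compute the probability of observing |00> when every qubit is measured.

The probability of measuring |00> is 1/4. Key observation: steps 5-8 multiply out to the identity, so the circuit reduces to the remaining gates.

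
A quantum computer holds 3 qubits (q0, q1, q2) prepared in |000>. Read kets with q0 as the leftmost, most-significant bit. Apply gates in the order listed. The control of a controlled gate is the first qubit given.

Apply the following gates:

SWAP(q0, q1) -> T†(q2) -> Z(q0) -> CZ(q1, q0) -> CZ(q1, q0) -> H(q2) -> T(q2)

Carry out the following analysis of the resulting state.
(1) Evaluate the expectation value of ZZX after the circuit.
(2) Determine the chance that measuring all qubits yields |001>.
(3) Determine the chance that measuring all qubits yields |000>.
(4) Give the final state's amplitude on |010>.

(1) The expectation value of ZZX is sqrt(2)/2. Key observation: gates 4-5 undo each other exactly, leaving only the rest of the circuit to track.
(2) The probability of measuring |001> is 1/2.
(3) A full measurement returns |000> with probability 1/2.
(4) The amplitude on |010> is 0.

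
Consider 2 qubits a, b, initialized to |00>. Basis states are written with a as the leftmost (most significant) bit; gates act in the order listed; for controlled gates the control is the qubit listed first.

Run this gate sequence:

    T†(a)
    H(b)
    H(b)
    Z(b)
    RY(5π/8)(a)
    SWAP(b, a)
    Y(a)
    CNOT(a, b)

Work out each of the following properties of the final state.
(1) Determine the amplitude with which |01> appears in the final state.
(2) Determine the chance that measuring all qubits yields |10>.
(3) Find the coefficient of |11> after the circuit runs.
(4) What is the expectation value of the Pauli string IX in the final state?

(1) The final state's coefficient on |01> equals 0.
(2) The probability of measuring |10> is sin(5*pi/16)**2.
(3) The final state's coefficient on |11> equals I*cos(5*pi/16).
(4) The expectation value of IX is sqrt(sqrt(2) + 2)/2.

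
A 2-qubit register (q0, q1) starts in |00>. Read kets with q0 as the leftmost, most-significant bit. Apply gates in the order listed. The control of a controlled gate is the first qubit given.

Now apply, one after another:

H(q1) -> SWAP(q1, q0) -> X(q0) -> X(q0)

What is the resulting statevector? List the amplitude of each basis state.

After the circuit, the state carries amplitude sqrt(2)/2 on |00>, 0 on |01>, sqrt(2)/2 on |10>, 0 on |11>.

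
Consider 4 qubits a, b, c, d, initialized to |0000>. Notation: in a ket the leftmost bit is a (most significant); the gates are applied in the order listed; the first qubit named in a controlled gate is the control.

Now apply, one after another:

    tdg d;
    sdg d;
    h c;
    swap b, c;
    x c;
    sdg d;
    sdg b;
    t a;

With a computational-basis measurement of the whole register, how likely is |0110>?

Outcome |0110> occurs with probability 1/2.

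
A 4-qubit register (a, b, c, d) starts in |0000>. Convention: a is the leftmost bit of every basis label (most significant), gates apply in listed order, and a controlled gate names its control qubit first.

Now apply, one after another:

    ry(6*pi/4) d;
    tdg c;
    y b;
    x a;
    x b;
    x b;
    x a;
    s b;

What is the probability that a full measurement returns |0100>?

Outcome |0100> occurs with probability 1/2. Key observation: steps 4-7 multiply out to the identity, so the circuit reduces to the remaining gates.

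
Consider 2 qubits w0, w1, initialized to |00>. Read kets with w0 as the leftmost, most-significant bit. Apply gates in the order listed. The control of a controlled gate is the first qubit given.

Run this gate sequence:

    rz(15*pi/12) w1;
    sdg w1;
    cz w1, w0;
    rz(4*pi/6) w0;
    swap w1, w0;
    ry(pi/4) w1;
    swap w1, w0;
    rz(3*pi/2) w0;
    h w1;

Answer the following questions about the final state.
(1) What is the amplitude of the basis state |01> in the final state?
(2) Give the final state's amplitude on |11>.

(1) |01> carries amplitude sqrt(2*sqrt(2) + 4)*exp(7*I*pi/24)/4 in the final state.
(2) The amplitude on |11> is -sqrt(4 - 2*sqrt(2))*exp(19*I*pi/24)/4.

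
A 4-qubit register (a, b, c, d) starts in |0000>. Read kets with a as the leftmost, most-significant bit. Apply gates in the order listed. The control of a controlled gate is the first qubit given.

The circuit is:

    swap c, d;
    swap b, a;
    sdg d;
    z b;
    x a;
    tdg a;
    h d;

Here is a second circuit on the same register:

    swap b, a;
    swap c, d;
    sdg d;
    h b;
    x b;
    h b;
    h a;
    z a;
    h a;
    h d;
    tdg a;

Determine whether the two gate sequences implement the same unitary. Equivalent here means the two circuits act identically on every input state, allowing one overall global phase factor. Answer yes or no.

Yes: on every input state the two circuits agree up to one overall phase factor.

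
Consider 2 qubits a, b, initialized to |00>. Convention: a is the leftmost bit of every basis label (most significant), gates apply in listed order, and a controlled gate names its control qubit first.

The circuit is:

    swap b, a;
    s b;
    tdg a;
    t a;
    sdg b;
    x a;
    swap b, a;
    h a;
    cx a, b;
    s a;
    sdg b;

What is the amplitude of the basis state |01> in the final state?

The final state's coefficient on |01> equals -sqrt(2)*I/2. Key observation: gates 2-5 undo each other exactly, leaving only the rest of the circuit to track.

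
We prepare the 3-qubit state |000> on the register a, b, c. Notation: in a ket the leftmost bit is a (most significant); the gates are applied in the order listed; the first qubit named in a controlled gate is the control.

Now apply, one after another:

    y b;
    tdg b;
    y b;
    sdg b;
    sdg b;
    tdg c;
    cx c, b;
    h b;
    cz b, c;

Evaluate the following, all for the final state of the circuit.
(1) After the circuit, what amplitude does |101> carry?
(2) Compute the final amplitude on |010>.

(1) |101> carries amplitude 0 in the final state.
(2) The amplitude on |010> is -sqrt(2)*exp(3*I*pi/4)/2.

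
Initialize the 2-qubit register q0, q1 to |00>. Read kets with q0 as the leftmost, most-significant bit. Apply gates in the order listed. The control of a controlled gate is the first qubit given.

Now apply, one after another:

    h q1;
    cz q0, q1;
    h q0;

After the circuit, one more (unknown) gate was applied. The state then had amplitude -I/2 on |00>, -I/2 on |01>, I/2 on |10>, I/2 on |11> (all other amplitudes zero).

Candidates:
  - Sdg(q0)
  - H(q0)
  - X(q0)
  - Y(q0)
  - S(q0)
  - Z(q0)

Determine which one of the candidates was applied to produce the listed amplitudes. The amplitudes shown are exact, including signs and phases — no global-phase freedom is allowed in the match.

It was Y(q0) that produced the state shown.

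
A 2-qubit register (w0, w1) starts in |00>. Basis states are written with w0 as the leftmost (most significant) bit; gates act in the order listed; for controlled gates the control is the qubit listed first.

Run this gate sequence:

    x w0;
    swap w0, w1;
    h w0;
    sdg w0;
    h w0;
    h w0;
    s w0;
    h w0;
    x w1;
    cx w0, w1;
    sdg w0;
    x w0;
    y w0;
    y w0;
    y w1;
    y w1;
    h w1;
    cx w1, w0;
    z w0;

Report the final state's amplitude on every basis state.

The resulting statevector has amplitude 0 on |00>, sqrt(2)/2 on |01>, -sqrt(2)/2 on |10>, 0 on |11>.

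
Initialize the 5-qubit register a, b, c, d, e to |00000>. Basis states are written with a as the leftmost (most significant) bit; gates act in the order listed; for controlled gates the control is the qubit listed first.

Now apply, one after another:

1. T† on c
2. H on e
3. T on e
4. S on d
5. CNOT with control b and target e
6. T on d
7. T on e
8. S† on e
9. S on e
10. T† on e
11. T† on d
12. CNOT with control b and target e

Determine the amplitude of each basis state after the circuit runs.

The resulting statevector has amplitude sqrt(2)/2 on |00000>, sqrt(2)*exp(I*pi/4)/2 on |00001>, and 0 on every other basis state. Key observation: gates 5-12 undo each other exactly, leaving only the rest of the circuit to track.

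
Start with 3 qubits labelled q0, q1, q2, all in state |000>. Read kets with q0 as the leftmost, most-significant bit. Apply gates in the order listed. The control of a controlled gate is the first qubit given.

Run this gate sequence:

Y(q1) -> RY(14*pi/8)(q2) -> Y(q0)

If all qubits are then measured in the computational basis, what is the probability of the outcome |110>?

A full measurement returns |110> with probability sqrt(2)/4 + 1/2.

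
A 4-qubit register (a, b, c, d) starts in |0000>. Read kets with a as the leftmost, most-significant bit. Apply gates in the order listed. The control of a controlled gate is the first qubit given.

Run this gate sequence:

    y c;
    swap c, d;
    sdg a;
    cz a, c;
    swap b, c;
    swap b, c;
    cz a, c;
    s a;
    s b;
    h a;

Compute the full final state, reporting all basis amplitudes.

The final amplitudes are sqrt(2)*I/2 on |0001>, sqrt(2)*I/2 on |1001>, and 0 on every other basis state. Key observation: the block from step 3 through step 8 cancels to the identity and can be dropped.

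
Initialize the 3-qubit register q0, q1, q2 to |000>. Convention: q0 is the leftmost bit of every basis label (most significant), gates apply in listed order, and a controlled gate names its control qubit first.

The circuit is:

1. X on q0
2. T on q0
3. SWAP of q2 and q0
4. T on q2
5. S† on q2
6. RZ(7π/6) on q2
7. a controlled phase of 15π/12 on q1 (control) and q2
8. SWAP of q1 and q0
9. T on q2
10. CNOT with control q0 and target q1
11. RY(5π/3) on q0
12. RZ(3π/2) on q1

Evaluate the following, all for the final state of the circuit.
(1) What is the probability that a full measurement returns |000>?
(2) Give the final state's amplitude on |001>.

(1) Outcome |000> occurs with probability 0.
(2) |001> carries amplitude -sqrt(3)*exp(I*pi/12)/2 in the final state.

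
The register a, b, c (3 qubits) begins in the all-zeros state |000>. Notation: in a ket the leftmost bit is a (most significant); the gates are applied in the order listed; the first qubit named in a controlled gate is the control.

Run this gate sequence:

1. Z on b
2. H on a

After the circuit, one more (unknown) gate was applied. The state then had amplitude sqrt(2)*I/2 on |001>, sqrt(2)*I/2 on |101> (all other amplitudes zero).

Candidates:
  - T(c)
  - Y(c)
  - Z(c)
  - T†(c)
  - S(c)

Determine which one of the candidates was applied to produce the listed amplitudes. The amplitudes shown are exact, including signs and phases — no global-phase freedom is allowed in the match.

It was Y(c) that produced the state shown.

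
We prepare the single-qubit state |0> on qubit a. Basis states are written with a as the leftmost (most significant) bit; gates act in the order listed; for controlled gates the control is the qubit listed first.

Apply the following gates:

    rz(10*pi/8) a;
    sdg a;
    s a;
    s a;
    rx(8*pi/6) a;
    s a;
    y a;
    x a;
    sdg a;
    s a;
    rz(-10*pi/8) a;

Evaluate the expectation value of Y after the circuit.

In the final state, Y has expectation sqrt(6)/4.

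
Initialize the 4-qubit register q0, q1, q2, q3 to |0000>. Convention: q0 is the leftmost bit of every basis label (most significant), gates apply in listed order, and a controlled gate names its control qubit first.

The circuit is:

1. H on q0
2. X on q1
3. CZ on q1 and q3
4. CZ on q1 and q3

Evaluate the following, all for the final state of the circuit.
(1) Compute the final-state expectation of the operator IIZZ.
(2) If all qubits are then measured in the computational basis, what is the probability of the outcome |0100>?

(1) The observable IIZZ averages to 1. Key observation: steps 3-4 multiply out to the identity, so the circuit reduces to the remaining gates.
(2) Outcome |0100> occurs with probability 1/2.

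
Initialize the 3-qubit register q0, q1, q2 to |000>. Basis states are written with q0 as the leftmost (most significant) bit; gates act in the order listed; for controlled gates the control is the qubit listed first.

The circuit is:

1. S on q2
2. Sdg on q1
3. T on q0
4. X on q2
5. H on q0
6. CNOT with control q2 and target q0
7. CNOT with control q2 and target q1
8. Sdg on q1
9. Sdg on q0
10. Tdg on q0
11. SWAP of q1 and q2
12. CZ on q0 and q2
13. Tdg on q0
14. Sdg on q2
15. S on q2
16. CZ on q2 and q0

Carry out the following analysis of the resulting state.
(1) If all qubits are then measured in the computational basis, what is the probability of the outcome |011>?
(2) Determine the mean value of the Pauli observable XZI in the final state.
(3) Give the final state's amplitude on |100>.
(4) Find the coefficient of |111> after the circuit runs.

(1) A full measurement returns |011> with probability 1/2.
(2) The observable XZI averages to 1.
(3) The amplitude on |100> is 0.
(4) |111> carries amplitude sqrt(2)*I/2 in the final state.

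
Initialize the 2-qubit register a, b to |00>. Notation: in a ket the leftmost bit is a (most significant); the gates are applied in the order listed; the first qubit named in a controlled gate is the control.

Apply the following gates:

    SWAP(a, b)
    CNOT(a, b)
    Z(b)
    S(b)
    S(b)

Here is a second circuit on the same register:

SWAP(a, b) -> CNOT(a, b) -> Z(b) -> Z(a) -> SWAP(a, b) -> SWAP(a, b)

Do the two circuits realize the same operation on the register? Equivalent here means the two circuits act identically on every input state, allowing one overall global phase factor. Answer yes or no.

No: there is an input state on which the two circuits produce genuinely different outputs (not merely differing by a phase).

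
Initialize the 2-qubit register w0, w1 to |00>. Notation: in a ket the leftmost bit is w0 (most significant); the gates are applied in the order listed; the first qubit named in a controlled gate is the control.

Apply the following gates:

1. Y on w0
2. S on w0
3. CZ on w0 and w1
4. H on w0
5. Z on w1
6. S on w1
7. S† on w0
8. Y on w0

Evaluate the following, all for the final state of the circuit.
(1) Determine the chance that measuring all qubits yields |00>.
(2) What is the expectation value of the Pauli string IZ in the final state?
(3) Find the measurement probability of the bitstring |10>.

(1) Outcome |00> occurs with probability 1/2.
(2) The expectation value of IZ is 1.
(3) Outcome |10> occurs with probability 1/2.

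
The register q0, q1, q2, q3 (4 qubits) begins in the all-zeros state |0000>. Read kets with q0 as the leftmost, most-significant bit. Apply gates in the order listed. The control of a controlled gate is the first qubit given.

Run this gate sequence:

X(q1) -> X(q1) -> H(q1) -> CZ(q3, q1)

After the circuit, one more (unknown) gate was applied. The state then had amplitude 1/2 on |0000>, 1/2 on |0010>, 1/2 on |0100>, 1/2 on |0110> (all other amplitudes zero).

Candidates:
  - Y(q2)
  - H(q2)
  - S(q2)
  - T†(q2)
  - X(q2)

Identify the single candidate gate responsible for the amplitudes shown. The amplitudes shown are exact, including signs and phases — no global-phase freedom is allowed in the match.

It was H(q2) that produced the state shown. Key observation: the block from step 1 through step 2 cancels to the identity and can be dropped.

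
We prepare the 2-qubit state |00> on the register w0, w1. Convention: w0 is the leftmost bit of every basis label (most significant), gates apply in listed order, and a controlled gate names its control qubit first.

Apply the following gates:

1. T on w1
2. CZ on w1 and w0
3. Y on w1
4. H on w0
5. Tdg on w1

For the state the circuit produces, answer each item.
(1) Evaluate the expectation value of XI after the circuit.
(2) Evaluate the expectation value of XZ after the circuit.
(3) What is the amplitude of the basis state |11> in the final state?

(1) The expectation value of XI is 1.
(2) The observable XZ averages to -1.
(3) The amplitude on |11> is sqrt(2)*exp(I*pi/4)/2.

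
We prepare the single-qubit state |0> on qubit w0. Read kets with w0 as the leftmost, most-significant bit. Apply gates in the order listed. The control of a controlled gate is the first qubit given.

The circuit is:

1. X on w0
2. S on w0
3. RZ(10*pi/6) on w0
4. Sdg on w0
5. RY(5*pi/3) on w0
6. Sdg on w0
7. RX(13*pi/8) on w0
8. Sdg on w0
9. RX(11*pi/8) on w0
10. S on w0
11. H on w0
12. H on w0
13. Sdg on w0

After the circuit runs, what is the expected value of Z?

The observable Z averages to -sqrt(3)*sin(3*pi/16)*sin(5*pi/16)**2*cos(3*pi/16) - cos(3*pi/16)**2*cos(5*pi/16)**2/2 - sin(3*pi/16)**2*sin(5*pi/16)**2/2 + sin(3*pi/16)**2*cos(5*pi/16)**2/2 + sin(5*pi/16)**2*cos(3*pi/16)**2/2 + sqrt(3)*sin(3*pi/16)*cos(3*pi/16)*cos(5*pi/16)**2.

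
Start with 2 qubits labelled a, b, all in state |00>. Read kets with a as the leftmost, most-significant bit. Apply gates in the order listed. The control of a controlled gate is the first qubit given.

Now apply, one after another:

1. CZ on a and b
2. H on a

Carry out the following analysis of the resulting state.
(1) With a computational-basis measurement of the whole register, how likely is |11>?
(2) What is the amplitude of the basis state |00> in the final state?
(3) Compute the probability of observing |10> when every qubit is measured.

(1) A full measurement returns |11> with probability 0.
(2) The final state's coefficient on |00> equals sqrt(2)/2.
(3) The probability of measuring |10> is 1/2.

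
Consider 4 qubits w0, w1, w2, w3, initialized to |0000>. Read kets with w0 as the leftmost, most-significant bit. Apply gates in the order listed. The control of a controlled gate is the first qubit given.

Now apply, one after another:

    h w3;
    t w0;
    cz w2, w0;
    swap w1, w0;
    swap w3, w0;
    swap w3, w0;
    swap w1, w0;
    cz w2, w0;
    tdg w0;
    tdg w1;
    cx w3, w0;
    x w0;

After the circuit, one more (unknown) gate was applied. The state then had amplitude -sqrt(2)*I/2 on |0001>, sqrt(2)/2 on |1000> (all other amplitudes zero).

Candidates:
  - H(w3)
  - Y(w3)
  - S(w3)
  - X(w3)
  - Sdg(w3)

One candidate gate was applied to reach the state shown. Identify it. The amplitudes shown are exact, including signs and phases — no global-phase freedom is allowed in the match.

It was Sdg(w3) that produced the state shown. Key observation: steps 2-9 multiply out to the identity, so the circuit reduces to the remaining gates.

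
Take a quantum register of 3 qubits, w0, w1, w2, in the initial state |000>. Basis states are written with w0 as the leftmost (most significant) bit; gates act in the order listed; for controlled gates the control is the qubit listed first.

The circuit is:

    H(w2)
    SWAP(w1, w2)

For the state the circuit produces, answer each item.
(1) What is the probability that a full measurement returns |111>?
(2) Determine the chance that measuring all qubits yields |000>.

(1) Outcome |111> occurs with probability 0.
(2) The probability of measuring |000> is 1/2.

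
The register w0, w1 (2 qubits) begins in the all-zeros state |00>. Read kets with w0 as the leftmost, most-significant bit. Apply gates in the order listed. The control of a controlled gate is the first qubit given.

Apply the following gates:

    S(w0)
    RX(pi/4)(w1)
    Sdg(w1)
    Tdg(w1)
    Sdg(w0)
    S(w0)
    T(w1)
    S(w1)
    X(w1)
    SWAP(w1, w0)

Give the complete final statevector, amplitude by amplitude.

The resulting statevector has amplitude -I*sqrt(2 - sqrt(2))/2 on |00>, 0 on |01>, sqrt(sqrt(2) + 2)/2 on |10>, 0 on |11>. Key observation: steps 3-8 multiply out to the identity, so the circuit reduces to the remaining gates.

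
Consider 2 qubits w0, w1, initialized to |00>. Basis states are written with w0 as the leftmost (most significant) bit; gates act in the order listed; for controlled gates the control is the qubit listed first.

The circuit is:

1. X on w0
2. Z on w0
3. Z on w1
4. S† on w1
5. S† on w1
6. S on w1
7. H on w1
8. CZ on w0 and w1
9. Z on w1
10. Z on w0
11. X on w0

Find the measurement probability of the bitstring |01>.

Outcome |01> occurs with probability 1/2.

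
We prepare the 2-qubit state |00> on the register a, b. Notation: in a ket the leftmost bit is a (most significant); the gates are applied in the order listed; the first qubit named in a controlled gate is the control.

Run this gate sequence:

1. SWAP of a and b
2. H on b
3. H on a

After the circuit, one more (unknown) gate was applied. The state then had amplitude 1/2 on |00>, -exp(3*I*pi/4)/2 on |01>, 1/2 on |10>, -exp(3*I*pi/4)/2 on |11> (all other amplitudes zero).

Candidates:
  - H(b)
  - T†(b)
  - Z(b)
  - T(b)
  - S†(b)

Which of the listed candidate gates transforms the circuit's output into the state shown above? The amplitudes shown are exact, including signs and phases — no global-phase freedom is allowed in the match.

It was T†(b) that produced the state shown.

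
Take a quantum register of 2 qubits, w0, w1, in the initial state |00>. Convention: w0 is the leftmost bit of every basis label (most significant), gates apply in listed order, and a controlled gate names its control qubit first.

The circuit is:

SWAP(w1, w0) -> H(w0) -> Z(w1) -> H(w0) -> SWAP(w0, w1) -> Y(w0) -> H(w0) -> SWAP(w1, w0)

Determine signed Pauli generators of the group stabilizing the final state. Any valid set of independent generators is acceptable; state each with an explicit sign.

One valid set of independent stabilizer generators is -IX, +ZI (any independent generating set of the same group is equally correct).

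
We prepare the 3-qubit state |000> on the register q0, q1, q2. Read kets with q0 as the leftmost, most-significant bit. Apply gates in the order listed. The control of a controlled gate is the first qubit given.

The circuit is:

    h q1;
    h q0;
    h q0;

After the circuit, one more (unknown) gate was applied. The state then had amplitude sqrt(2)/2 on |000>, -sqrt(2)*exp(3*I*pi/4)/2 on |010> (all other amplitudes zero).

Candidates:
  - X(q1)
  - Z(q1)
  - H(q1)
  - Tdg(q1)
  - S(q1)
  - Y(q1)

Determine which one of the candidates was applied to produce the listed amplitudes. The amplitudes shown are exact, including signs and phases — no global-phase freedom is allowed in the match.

It was Tdg(q1) that produced the state shown.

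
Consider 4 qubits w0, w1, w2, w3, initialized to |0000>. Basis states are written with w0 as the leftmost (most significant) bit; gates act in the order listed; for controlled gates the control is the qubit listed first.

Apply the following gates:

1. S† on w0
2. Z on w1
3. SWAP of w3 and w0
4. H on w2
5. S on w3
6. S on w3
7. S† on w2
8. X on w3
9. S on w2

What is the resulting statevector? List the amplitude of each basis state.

The resulting statevector has amplitude sqrt(2)/2 on |0001>, sqrt(2)/2 on |0011>, and 0 on every other basis state.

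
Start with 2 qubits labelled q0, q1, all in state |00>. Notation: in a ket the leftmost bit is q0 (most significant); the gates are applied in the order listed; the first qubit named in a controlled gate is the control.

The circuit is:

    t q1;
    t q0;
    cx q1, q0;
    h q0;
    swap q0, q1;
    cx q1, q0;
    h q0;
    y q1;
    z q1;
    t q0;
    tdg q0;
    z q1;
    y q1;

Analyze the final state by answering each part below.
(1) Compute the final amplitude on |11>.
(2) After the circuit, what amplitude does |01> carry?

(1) The amplitude on |11> is -1/2. Key observation: the block from step 8 through step 13 cancels to the identity and can be dropped.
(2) The final state's coefficient on |01> equals 1/2.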